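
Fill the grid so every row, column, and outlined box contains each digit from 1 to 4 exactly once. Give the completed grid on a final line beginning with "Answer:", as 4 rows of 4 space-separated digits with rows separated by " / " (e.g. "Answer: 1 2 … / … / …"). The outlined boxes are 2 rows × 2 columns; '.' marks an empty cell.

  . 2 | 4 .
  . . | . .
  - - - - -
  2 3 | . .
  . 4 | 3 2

Step 1. [r2c2∈{1}] r2c2 has the single candidate 1. So r2c2=1.
Step 2. [r2c4∈{3}] nothing but 3 survives at r2c4 ⇒ r2c4=3.
Step 3. [r1c4∈{1}] r1c4 has the single candidate 1, so r1c4=1.
Step 4. [r3c3∈{1}] r3c3 has the single candidate 1. So r3c3=1.
Step 5. [r4c1∈{1}] r4c1 is down to just 1, so r4c1=1.
Step 6. [r2c1∈{4}] r2c1's peers cover all but 4, so r2c1=4.
Step 7. [r2c3∈{2}] only 2 remains possible at r2c3. So r2c3=2.
Step 8. [r3c4∈{4}] r3c4's peers cover all but 4 ⇒ r3c4=4.
Step 9. [r1c1∈{3}] nothing but 3 survives at r1c1. So r1c1=3.

Answer: 3 2 4 1 / 4 1 2 3 / 2 3 1 4 / 1 4 3 2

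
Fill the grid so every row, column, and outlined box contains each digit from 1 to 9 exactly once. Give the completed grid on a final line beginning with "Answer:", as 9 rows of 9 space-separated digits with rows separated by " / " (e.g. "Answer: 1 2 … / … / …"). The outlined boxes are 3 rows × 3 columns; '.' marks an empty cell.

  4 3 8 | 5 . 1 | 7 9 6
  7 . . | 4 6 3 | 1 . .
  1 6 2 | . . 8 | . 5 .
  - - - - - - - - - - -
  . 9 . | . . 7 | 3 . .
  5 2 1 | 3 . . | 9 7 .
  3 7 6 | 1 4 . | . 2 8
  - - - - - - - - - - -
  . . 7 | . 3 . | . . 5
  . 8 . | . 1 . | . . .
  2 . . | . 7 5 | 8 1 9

Step 1. [r9c4∈{6}] only 6 remains possible at r9c4, so r9c4=6.
Step 2. [r8c8∈{3,4,6}] across col 8, 3 lands solely at r8c8 ⇒ r8c8=3.
Step 3. [r5c9∈{4}] only 4 remains possible at r5c9 ⇒ r5c9=4.
Step 4. [r7c8∈{4,6}] across col 8, 4 lands solely at r7c8. So r7c8=4.
Step 5. [r8c6∈{2,4,9}] 4 has one home in col 6: r8c6, so r8c6=4.
Step 6. [r7c6∈{2,9}] 2 has one home in col 6: r7c6. So r7c6=2.
Step 7. [r8c4∈{9}] r8c4 is down to just 9, so r8c4=9.
Step 8. [r4c5∈{2,5,8}] across row 4, 5 lands solely at r4c5 ⇒ r4c5=5.
Step 9. [r8c1∈{6}] r8c1's peers cover all but 6 ⇒ r8c1=6.
Step 10. [r4c4∈{2,8}] in row 4, 2 fits only at r4c4, so r4c4=2.
Step 11. [r2c9∈{2}] only 2 remains possible at r2c9 ⇒ r2c9=2.
Step 12. [r4c3∈{4}] r4c3's peers cover all but 4 ⇒ r4c3=4.
Step 13. [r2c2∈{5}] only 5 remains possible at r2c2. So r2c2=5.
Step 14. [r3c5∈{9}] only 9 remains possible at r3c5 ⇒ r3c5=9.
Step 15. [r3c9∈{3}] only 3 remains possible at r3c9, so r3c9=3.
Step 16. [r7c1∈{9}] r7c1's peers cover all but 9, so r7c1=9.
Step 17. [r4c1∈{8}] r4c1's peers cover all but 8. So r4c1=8.
Step 18. [r3c4∈{7}] r3c4 has the single candidate 7 ⇒ r3c4=7.
Step 19. [r6c6∈{9}] r6c6's peers cover all but 9, so r6c6=9.
Step 20. [r1c5∈{2}] nothing but 2 survives at r1c5 ⇒ r1c5=2.
Step 21. [r5c6∈{6}] nothing but 6 survives at r5c6, so r5c6=6.
Step 22. [r9c3∈{3}] r9c3 is down to just 3, so r9c3=3.
Step 23. [r7c2∈{1}] r7c2's peers cover all but 1. So r7c2=1.
Step 24. [r2c3∈{9}] r2c3's peers cover all but 9 ⇒ r2c3=9.
Step 25. [r6c7∈{5}] nothing but 5 survives at r6c7 ⇒ r6c7=5.
Step 26. [r8c9∈{7}] r8c9's peers cover all but 7, so r8c9=7.
Step 27. [r7c7∈{6}] nothing but 6 survives at r7c7, so r7c7=6.
Step 28. [r5c5∈{8}] r5c5 is down to just 8. So r5c5=8.
Step 29. [r8c3∈{5}] r8c3 has the single candidate 5, so r8c3=5.
Step 30. [r2c8∈{8}] nothing but 8 survives at r2c8. So r2c8=8.
Step 31. [r4c9∈{1}] only 1 remains possible at r4c9, so r4c9=1.
Step 32. [r7c4∈{8}] r7c4's peers cover all but 8, so r7c4=8.
Step 33. [r4c8∈{6}] nothing but 6 survives at r4c8, so r4c8=6.
Step 34. [r9c2∈{4}] r9c2 is down to just 4, so r9c2=4.
Step 35. [r3c7∈{4}] r3c7's peers cover all but 4, so r3c7=4.
Step 36. [r8c7∈{2}] r8c7 is down to just 2. So r8c7=2.

Answer: 4 3 8 5 2 1 7 9 6 / 7 5 9 4 6 3 1 8 2 / 1 6 2 7 9 8 4 5 3 / 8 9 4 2 5 7 3 6 1 / 5 2 1 3 8 6 9 7 4 / 3 7 6 1 4 9 5 2 8 / 9 1 7 8 3 2 6 4 5 / 6 8 5 9 1 4 2 3 7 / 2 4 3 6 7 5 8 1 9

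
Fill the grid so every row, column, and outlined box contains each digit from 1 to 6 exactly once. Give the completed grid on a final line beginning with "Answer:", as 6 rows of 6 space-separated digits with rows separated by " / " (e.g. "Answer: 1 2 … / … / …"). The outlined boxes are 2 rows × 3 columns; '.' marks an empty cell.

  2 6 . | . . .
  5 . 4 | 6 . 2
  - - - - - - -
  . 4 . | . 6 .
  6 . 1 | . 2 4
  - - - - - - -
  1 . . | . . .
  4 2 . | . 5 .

Step 1. [r1c3∈{3}] only 3 remains possible at r1c3 ⇒ r1c3=3.
Step 2. [r5c2∈{3,5}] r5c2 is the only open cell in box 5 admitting 3 ⇒ r5c2=3.
Step 3. [r4c4∈{3,5}] 3 has one home in row 4: r4c4. So r4c4=3.
Step 4. [r6c4∈{1}] nothing but 1 survives at r6c4 ⇒ r6c4=1.
Step 5. [r3c4∈{5}] only 5 remains possible at r3c4. So r3c4=5.
Step 6. [r5c6∈{6}] only 6 remains possible at r5c6, so r5c6=6.
Step 7. [r5c5∈{4}] r5c5's peers cover all but 4, so r5c5=4.
Step 8. [r1c5∈{1}] r1c5 has the single candidate 1 ⇒ r1c5=1.
Step 9. [r4c2∈{5}] r4c2 is down to just 5. So r4c2=5.
Step 10. [r1c6∈{5}] r1c6 has the single candidate 5. So r1c6=5.
Step 11. [r2c2∈{1}] r2c2's peers cover all but 1 ⇒ r2c2=1.
Step 12. [r3c1∈{3}] r3c1 has the single candidate 3. So r3c1=3.
Step 13. [r6c3∈{6}] r6c3 has the single candidate 6. So r6c3=6.
Step 14. [r2c5∈{3}] r2c5 is down to just 3, so r2c5=3.
Step 15. [r6c6∈{3}] r6c6's peers cover all but 3. So r6c6=3.
Step 16. [r3c3∈{2}] only 2 remains possible at r3c3 ⇒ r3c3=2.
Step 17. [r5c3∈{5}] nothing but 5 survives at r5c3. So r5c3=5.
Step 18. [r1c4∈{4}] r1c4's peers cover all but 4 ⇒ r1c4=4.
Step 19. [r5c4∈{2}] r5c4 has the single candidate 2. So r5c4=2.
Step 20. [r3c6∈{1}] only 1 remains possible at r3c6. So r3c6=1.

Answer: 2 6 3 4 1 5 / 5 1 4 6 3 2 / 3 4 2 5 6 1 / 6 5 1 3 2 4 / 1 3 5 2 4 6 / 4 2 6 1 5 3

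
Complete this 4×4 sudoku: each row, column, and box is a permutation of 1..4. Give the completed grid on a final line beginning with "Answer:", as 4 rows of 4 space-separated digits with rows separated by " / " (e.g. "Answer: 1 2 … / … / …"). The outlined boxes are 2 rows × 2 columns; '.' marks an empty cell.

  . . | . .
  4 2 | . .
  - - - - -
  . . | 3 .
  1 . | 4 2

Step 1. [r2c3∈{1}] nothing but 1 survives at r2c3. So r2c3=1.
Step 2. [r1c1∈{3}] r1c1's peers cover all but 3. So r1c1=3.
Step 3. [r1c4∈{4}] nothing but 4 survives at r1c4 ⇒ r1c4=4.
Step 4. [r3c4∈{1}] r3c4 has the single candidate 1, so r3c4=1.
Step 5. [r1c3∈{2}] r1c3 has the single candidate 2 ⇒ r1c3=2.
Step 6. [r4c2∈{3}] only 3 remains possible at r4c2. So r4c2=3.
Step 7. [r1c2∈{1}] only 1 remains possible at r1c2, so r1c2=1.
Step 8. [r3c2∈{4}] r3c2 is down to just 4 ⇒ r3c2=4.
Step 9. [r3c1∈{2}] only 2 remains possible at r3c1 ⇒ r3c1=2.
Step 10. [r2c4∈{3}] r2c4 has the single candidate 3. So r2c4=3.

Answer: 3 1 2 4 / 4 2 1 3 / 2 4 3 1 / 1 3 4 2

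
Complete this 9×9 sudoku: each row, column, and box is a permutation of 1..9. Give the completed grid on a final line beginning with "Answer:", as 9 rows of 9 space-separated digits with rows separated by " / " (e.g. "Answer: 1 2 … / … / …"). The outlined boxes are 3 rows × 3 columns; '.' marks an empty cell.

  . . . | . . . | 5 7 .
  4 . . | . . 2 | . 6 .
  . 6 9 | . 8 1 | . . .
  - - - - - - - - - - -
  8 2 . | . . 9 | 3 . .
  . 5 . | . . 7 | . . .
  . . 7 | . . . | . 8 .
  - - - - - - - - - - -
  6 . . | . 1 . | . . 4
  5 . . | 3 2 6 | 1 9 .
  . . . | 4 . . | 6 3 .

Step 1. [r3c4∈{5,7}] row 3 places 5 nowhere but r3c4, so r3c4=5.
Step 2. [r7c7∈{2,7,8}] in col 7, 7 fits only at r7c7, so r7c7=7.
Step 3. [r9c5∈{5,7,9}] box 8 places 7 nowhere but r9c5. So r9c5=7.
Step 4. [r8c9∈{8}] only 8 remains possible at r8c9. So r8c9=8.
Step 5. [r7c4∈{8,9}] in box 8, 9 fits only at r7c4, so r7c4=9.
Step 6. [r1c4∈{6}] r1c4's peers cover all but 6 ⇒ r1c4=6.
Step 7. [r4c4∈{1}] r4c4 has the single candidate 1 ⇒ r4c4=1.
Step 8. [r5c8∈{1,2,4}] across col 8, 1 lands solely at r5c8. So r5c8=1.
Step 9. [r6c4∈{2}] r6c4's peers cover all but 2 ⇒ r6c4=2.
Step 10. [r2c3∈{1,3,5,8}] 5 has one home in row 2: r2c3, so r2c3=5.
Step 11. [r3c1∈{2,3,7}] 7 has one home in row 3: r3c1, so r3c1=7.
Step 12. [r3c9∈{2,3}] row 3 places 3 nowhere but r3c9 ⇒ r3c9=3.
Step 13. [r8c3∈{4}] nothing but 4 survives at r8c3, so r8c3=4.
Step 14. [r6c2∈{1,3,4,9}] 4 has one home in col 2: r6c2. So r6c2=4.
Step 15. [r6c7∈{9}] r6c7 is down to just 9, so r6c7=9.
Step 16. [r9c2∈{1,8,9}] 9 has one home in col 2: r9c2. So r9c2=9.
Step 17. [r4c3∈{6}] nothing but 6 survives at r4c3, so r4c3=6.
Step 18. [r5c3∈{3}] r5c3 has the single candidate 3. So r5c3=3.
Step 19. [r1c1∈{1,2,3}] 3 has one home in col 1: r1c1, so r1c1=3.
Step 20. [r1c3∈{1,2,8}] across box 1, 2 lands solely at r1c3. So r1c3=2.
Step 21. [r7c3∈{8}] only 8 remains possible at r7c3. So r7c3=8.
Step 22. [r7c8∈{2,5}] in row 7, 2 fits only at r7c8 ⇒ r7c8=2.
Step 23. [r4c8∈{4,5}] across col 8, 5 lands solely at r4c8, so r4c8=5.
Step 24. [r5c7∈{2,4}] box 6 places 4 nowhere but r5c7 ⇒ r5c7=4.
Step 25. [r6c5∈{3,5,6}] 5 has one home in col 5: r6c5 ⇒ r6c5=5.
Step 26. [r1c2∈{1,8}] 8 has one home in row 1: r1c2. So r1c2=8.
Step 27. [r1c9∈{1,9}] row 1 places 1 nowhere but r1c9. So r1c9=1.
Step 28. [r1c5∈{4,9}] 9 has one home in row 1: r1c5. So r1c5=9.
Step 29. [r5c9∈{2,6}] across row 5, 2 lands solely at r5c9 ⇒ r5c9=2.
Step 30. [r9c1∈{1,2}] across row 9, 2 lands solely at r9c1, so r9c1=2.
Step 31. [r9c6∈{5,8}] in row 9, 8 fits only at r9c6. So r9c6=8.
Step 32. [r3c7∈{2}] nothing but 2 survives at r3c7, so r3c7=2.
Step 33. [r9c3∈{1}] nothing but 1 survives at r9c3. So r9c3=1.
Step 34. [r2c9∈{9}] nothing but 9 survives at r2c9, so r2c9=9.
Step 35. [r8c2∈{7}] r8c2's peers cover all but 7. So r8c2=7.
Step 36. [r5c5∈{6}] nothing but 6 survives at r5c5, so r5c5=6.
Step 37. [r5c4∈{8}] r5c4's peers cover all but 8. So r5c4=8.
Step 38. [r5c1∈{9}] r5c1 has the single candidate 9. So r5c1=9.
Step 39. [r1c6∈{4}] r1c6 has the single candidate 4 ⇒ r1c6=4.
Step 40. [r2c7∈{8}] r2c7 has the single candidate 8 ⇒ r2c7=8.
Step 41. [r7c6∈{5}] r7c6 is down to just 5. So r7c6=5.
Step 42. [r6c1∈{1}] r6c1 is down to just 1, so r6c1=1.
Step 43. [r3c8∈{4}] r3c8 has the single candidate 4, so r3c8=4.
Step 44. [r9c9∈{5}] r9c9 has the single candidate 5, so r9c9=5.
Step 45. [r2c2∈{1}] only 1 remains possible at r2c2. So r2c2=1.
Step 46. [r2c4∈{7}] only 7 remains possible at r2c4 ⇒ r2c4=7.
Step 47. [r6c9∈{6}] r6c9 has the single candidate 6. So r6c9=6.
Step 48. [r4c9∈{7}] only 7 remains possible at r4c9, so r4c9=7.
Step 49. [r4c5∈{4}] r4c5 is down to just 4 ⇒ r4c5=4.
Step 50. [r2c5∈{3}] only 3 remains possible at r2c5. So r2c5=3.
Step 51. [r6c6∈{3}] r6c6 is down to just 3 ⇒ r6c6=3.
Step 52. [r7c2∈{3}] r7c2 has the single candidate 3. So r7c2=3.

Answer: 3 8 2 6 9 4 5 7 1 / 4 1 5 7 3 2 8 6 9 / 7 6 9 5 8 1 2 4 3 / 8 2 6 1 4 9 3 5 7 / 9 5 3 8 6 7 4 1 2 / 1 4 7 2 5 3 9 8 6 / 6 3 8 9 1 5 7 2 4 / 5 7 4 3 2 6 1 9 8 / 2 9 1 4 7 8 6 3 5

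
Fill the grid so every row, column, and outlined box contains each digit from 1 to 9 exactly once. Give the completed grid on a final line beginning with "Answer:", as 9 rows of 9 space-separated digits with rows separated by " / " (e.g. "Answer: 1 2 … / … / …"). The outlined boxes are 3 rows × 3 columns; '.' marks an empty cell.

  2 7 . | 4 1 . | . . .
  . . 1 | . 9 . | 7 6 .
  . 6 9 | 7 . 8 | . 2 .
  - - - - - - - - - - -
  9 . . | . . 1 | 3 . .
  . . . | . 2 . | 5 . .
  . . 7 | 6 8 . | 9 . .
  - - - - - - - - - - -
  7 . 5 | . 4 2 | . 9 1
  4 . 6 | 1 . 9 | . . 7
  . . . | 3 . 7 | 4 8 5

Step 1. [r2c2∈{3,4,5,8}] r2c2 is the only open cell in box 1 admitting 4, so r2c2=4.
Step 2. [r3c5∈{3,5}] col 5 places 3 nowhere but r3c5. So r3c5=3.
Step 3. [r8c2∈{2,3,8}] row 8 places 8 nowhere but r8c2. So r8c2=8.
Step 4. [r4c9∈{2,4,6,8}] row 4 places 6 nowhere but r4c9, so r4c9=6.
Step 5. [r5c9∈{4,8}] across box 6, 8 lands solely at r5c9. So r5c9=8.
Step 6. [r2c6∈{5}] r2c6 has the single candidate 5 ⇒ r2c6=5.
Step 7. [r5c8∈{1,4,7}] across row 5, 7 lands solely at r5c8. So r5c8=7.
Step 8. [r2c9∈{3}] only 3 remains possible at r2c9, so r2c9=3.
Step 9. [r4c8∈{4}] only 4 remains possible at r4c8. So r4c8=4.
Step 10. [r9c1∈{1}] only 1 remains possible at r9c1. So r9c1=1.
Step 11. [r6c6∈{3,4}] in row 6, 4 fits only at r6c6, so r6c6=4.
Step 12. [r5c6∈{3}] r5c6 is down to just 3, so r5c6=3.
Step 13. [r4c4∈{5}] r4c4's peers cover all but 5, so r4c4=5.
Step 14. [r6c2∈{1,2,3,5}] in col 2, 5 fits only at r6c2. So r6c2=5.
Step 15. [r9c3∈{2}] r9c3's peers cover all but 2 ⇒ r9c3=2.
Step 16. [r1c7∈{8}] only 8 remains possible at r1c7 ⇒ r1c7=8.
Step 17. [r9c5∈{6}] r9c5 is down to just 6 ⇒ r9c5=6.
Step 18. [r7c4∈{8}] r7c4 is down to just 8, so r7c4=8.
Step 19. [r6c9∈{2}] r6c9 is down to just 2, so r6c9=2.
Step 20. [r5c2∈{1}] nothing but 1 survives at r5c2, so r5c2=1.
Step 21. [r7c7∈{6}] r7c7 has the single candidate 6. So r7c7=6.
Step 22. [r2c4∈{2}] only 2 remains possible at r2c4. So r2c4=2.
Step 23. [r8c5∈{5}] r8c5 has the single candidate 5, so r8c5=5.
Step 24. [r3c7∈{1}] r3c7's peers cover all but 1, so r3c7=1.
Step 25. [r9c2∈{9}] r9c2 is down to just 9. So r9c2=9.
Step 26. [r7c2∈{3}] r7c2 is down to just 3. So r7c2=3.
Step 27. [r1c3∈{3}] only 3 remains possible at r1c3, so r1c3=3.
Step 28. [r3c1∈{5}] only 5 remains possible at r3c1, so r3c1=5.
Step 29. [r4c3∈{8}] r4c3 has the single candidate 8 ⇒ r4c3=8.
Step 30. [r1c9∈{9}] r1c9 is down to just 9. So r1c9=9.
Step 31. [r1c8∈{5}] r1c8 is down to just 5 ⇒ r1c8=5.
Step 32. [r4c5∈{7}] r4c5 has the single candidate 7. So r4c5=7.
Step 33. [r3c9∈{4}] only 4 remains possible at r3c9 ⇒ r3c9=4.
Step 34. [r6c1∈{3}] r6c1's peers cover all but 3. So r6c1=3.
Step 35. [r5c4∈{9}] nothing but 9 survives at r5c4 ⇒ r5c4=9.
Step 36. [r4c2∈{2}] nothing but 2 survives at r4c2. So r4c2=2.
Step 37. [r1c6∈{6}] nothing but 6 survives at r1c6 ⇒ r1c6=6.
Step 38. [r5c1∈{6}] only 6 remains possible at r5c1, so r5c1=6.
Step 39. [r2c1∈{8}] r2c1 is down to just 8 ⇒ r2c1=8.
Step 40. [r5c3∈{4}] r5c3 is down to just 4 ⇒ r5c3=4.
Step 41. [r8c7∈{2}] r8c7 has the single candidate 2. So r8c7=2.
Step 42. [r6c8∈{1}] r6c8 has the single candidate 1. So r6c8=1.
Step 43. [r8c8∈{3}] only 3 remains possible at r8c8, so r8c8=3.

Answer: 2 7 3 4 1 6 8 5 9 / 8 4 1 2 9 5 7 6 3 / 5 6 9 7 3 8 1 2 4 / 9 2 8 5 7 1 3 4 6 / 6 1 4 9 2 3 5 7 8 / 3 5 7 6 8 4 9 1 2 / 7 3 5 8 4 2 6 9 1 / 4 8 6 1 5 9 2 3 7 / 1 9 2 3 6 7 4 8 5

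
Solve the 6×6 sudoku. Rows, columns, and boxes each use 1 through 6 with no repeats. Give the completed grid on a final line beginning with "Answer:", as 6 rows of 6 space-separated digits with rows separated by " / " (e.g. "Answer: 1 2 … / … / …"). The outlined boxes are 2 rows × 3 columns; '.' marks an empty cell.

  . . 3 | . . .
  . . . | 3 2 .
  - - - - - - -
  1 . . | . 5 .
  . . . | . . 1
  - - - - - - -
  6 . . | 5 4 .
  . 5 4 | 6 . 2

Step 1. [r6c1∈{3}] r6c1 is down to just 3. So r6c1=3.
Step 2. [r1c4∈{1,4}] col 4 places 1 nowhere but r1c4. So r1c4=1.
Step 3. [r1c5∈{6}] only 6 remains possible at r1c5 ⇒ r1c5=6.
Step 4. [r3c6∈{3,4,6}] r3c6 is the only open cell in col 6 admitting 6 ⇒ r3c6=6.
Step 5. [r3c3∈{2}] nothing but 2 survives at r3c3, so r3c3=2.
Step 6. [r1c1∈{2,4,5}] in col 1, 2 fits only at r1c1, so r1c1=2.
Step 7. [r1c2∈{4}] r1c2's peers cover all but 4, so r1c2=4.
Step 8. [r2c1∈{5}] r2c1 is down to just 5, so r2c1=5.
Step 9. [r5c3∈{1}] only 1 remains possible at r5c3, so r5c3=1.
Step 10. [r2c3∈{6}] nothing but 6 survives at r2c3 ⇒ r2c3=6.
Step 11. [r4c4∈{2,4}] r4c4 is the only open cell in row 4 admitting 2. So r4c4=2.
Step 12. [r3c2∈{3}] only 3 remains possible at r3c2. So r3c2=3.
Step 13. [r3c4∈{4}] r3c4 is down to just 4. So r3c4=4.
Step 14. [r4c1∈{4}] r4c1 is down to just 4, so r4c1=4.
Step 15. [r1c6∈{5}] r1c6's peers cover all but 5, so r1c6=5.
Step 16. [r4c5∈{3}] nothing but 3 survives at r4c5. So r4c5=3.
Step 17. [r5c6∈{3}] r5c6's peers cover all but 3. So r5c6=3.
Step 18. [r4c2∈{6}] r4c2 has the single candidate 6, so r4c2=6.
Step 19. [r4c3∈{5}] r4c3 has the single candidate 5 ⇒ r4c3=5.
Step 20. [r5c2∈{2}] only 2 remains possible at r5c2 ⇒ r5c2=2.
Step 21. [r2c6∈{4}] only 4 remains possible at r2c6. So r2c6=4.
Step 22. [r2c2∈{1}] only 1 remains possible at r2c2. So r2c2=1.
Step 23. [r6c5∈{1}] nothing but 1 survives at r6c5 ⇒ r6c5=1.

Answer: 2 4 3 1 6 5 / 5 1 6 3 2 4 / 1 3 2 4 5 6 / 4 6 5 2 3 1 / 6 2 1 5 4 3 / 3 5 4 6 1 2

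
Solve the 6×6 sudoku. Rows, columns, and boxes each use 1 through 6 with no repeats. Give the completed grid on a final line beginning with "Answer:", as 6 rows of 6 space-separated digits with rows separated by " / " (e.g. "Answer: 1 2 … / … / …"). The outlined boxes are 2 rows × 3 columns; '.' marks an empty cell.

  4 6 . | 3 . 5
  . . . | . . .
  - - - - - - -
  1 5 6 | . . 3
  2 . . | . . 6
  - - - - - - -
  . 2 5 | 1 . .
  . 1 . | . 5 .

Step 1. [r2c6∈{1,2,4}] r2c6 is the only open cell in col 6 admitting 1, so r2c6=1.
Step 2. [r4c2∈{3,4}] col 2 places 4 nowhere but r4c2, so r4c2=4.
Step 3. [r1c5∈{2}] nothing but 2 survives at r1c5. So r1c5=2.
Step 4. [r5c5∈{3,4,6}] col 5 places 3 nowhere but r5c5. So r5c5=3.
Step 5. [r6c4∈{2,4,6}] 6 has one home in box 6: r6c4 ⇒ r6c4=6.
Step 6. [r3c5∈{4}] nothing but 4 survives at r3c5. So r3c5=4.
Step 7. [r2c2∈{3}] r2c2's peers cover all but 3, so r2c2=3.
Step 8. [r6c3∈{3,4}] col 3 places 4 nowhere but r6c3. So r6c3=4.
Step 9. [r3c4∈{2}] r3c4 has the single candidate 2 ⇒ r3c4=2.
Step 10. [r2c1∈{5}] r2c1 is down to just 5. So r2c1=5.
Step 11. [r5c1∈{6}] r5c1 is down to just 6, so r5c1=6.
Step 12. [r6c1∈{3}] r6c1 is down to just 3 ⇒ r6c1=3.
Step 13. [r4c3∈{3}] r4c3 is down to just 3. So r4c3=3.
Step 14. [r4c5∈{1}] r4c5 is down to just 1, so r4c5=1.
Step 15. [r2c4∈{4}] nothing but 4 survives at r2c4 ⇒ r2c4=4.
Step 16. [r2c5∈{6}] only 6 remains possible at r2c5, so r2c5=6.
Step 17. [r1c3∈{1}] r1c3 has the single candidate 1 ⇒ r1c3=1.
Step 18. [r4c4∈{5}] nothing but 5 survives at r4c4. So r4c4=5.
Step 19. [r6c6∈{2}] r6c6 has the single candidate 2. So r6c6=2.
Step 20. [r2c3∈{2}] r2c3 has the single candidate 2. So r2c3=2.
Step 21. [r5c6∈{4}] r5c6's peers cover all but 4, so r5c6=4.

Answer: 4 6 1 3 2 5 / 5 3 2 4 6 1 / 1 5 6 2 4 3 / 2 4 3 5 1 6 / 6 2 5 1 3 4 / 3 1 4 6 5 2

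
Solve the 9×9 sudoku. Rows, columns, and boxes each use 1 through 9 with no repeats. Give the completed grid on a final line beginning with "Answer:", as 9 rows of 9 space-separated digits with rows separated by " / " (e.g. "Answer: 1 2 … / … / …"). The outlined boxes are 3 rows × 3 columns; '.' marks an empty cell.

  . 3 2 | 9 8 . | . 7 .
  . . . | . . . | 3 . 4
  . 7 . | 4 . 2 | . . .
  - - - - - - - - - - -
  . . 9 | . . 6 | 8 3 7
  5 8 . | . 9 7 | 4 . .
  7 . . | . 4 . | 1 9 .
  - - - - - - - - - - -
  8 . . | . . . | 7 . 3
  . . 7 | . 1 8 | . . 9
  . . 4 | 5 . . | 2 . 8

Step 1. [r6c9∈{2,5,6}] across box 6, 5 lands solely at r6c9 ⇒ r6c9=5.
Step 2. [r2c8∈{1,2,5,6,8}] row 2 places 2 nowhere but r2c8. So r2c8=2.
Step 3. [r5c8∈{6}] nothing but 6 survives at r5c8, so r5c8=6.
Step 4. [r8c7∈{5,6}] across box 9, 6 lands solely at r8c7. So r8c7=6.
Step 5. [r6c6∈{3}] r6c6 is down to just 3 ⇒ r6c6=3.
Step 6. [r9c8∈{1}] r9c8's peers cover all but 1, so r9c8=1.
Step 7. [r6c3∈{6}] r6c3 has the single candidate 6. So r6c3=6.
Step 8. [r6c2∈{2}] r6c2 is down to just 2. So r6c2=2.
Step 9. [r8c2∈{5}] r8c2 is down to just 5 ⇒ r8c2=5.
Step 10. [r7c3∈{1}] r7c3 has the single candidate 1 ⇒ r7c3=1.
Step 11. [r2c4∈{1,6,7}] col 4 places 7 nowhere but r2c4. So r2c4=7.
Step 12. [r7c4∈{2,6}] across col 4, 6 lands solely at r7c4, so r7c4=6.
Step 13. [r7c2∈{9}] only 9 remains possible at r7c2, so r7c2=9.
Step 14. [r4c5∈{2,5}] 5 has one home in row 4: r4c5 ⇒ r4c5=5.
Step 15. [r4c4∈{1,2}] in row 4, 2 fits only at r4c4 ⇒ r4c4=2.
Step 16. [r1c1∈{1,4,6}] 4 has one home in row 1: r1c1, so r1c1=4.
Step 17. [r2c5∈{6}] r2c5 has the single candidate 6, so r2c5=6.
Step 18. [r2c2∈{1}] only 1 remains possible at r2c2. So r2c2=1.
Step 19. [r3c1∈{6,9}] across box 1, 6 lands solely at r3c1 ⇒ r3c1=6.
Step 20. [r1c7∈{5}] r1c7 is down to just 5. So r1c7=5.
Step 21. [r2c3∈{5,8}] in row 2, 8 fits only at r2c3, so r2c3=8.
Step 22. [r9c1∈{3}] r9c1's peers cover all but 3 ⇒ r9c1=3.
Step 23. [r1c9∈{1,6}] 6 has one home in row 1: r1c9. So r1c9=6.
Step 24. [r7c8∈{4,5}] row 7 places 5 nowhere but r7c8 ⇒ r7c8=5.
Step 25. [r2c1∈{9}] r2c1's peers cover all but 9, so r2c1=9.
Step 26. [r4c1∈{1}] nothing but 1 survives at r4c1, so r4c1=1.
Step 27. [r8c8∈{4}] r8c8 is down to just 4, so r8c8=4.
Step 28. [r5c9∈{2}] r5c9's peers cover all but 2, so r5c9=2.
Step 29. [r3c8∈{8}] nothing but 8 survives at r3c8. So r3c8=8.
Step 30. [r9c5∈{7}] r9c5's peers cover all but 7, so r9c5=7.
Step 31. [r1c6∈{1}] r1c6's peers cover all but 1 ⇒ r1c6=1.
Step 32. [r2c6∈{5}] r2c6 is down to just 5. So r2c6=5.
Step 33. [r3c3∈{5}] nothing but 5 survives at r3c3, so r3c3=5.
Step 34. [r9c2∈{6}] r9c2 is down to just 6. So r9c2=6.
Step 35. [r5c3∈{3}] r5c3's peers cover all but 3, so r5c3=3.
Step 36. [r8c4∈{3}] nothing but 3 survives at r8c4. So r8c4=3.
Step 37. [r6c4∈{8}] only 8 remains possible at r6c4 ⇒ r6c4=8.
Step 38. [r3c5∈{3}] r3c5 is down to just 3, so r3c5=3.
Step 39. [r7c6∈{4}] r7c6 is down to just 4, so r7c6=4.
Step 40. [r8c1∈{2}] r8c1 is down to just 2. So r8c1=2.
Step 41. [r7c5∈{2}] nothing but 2 survives at r7c5 ⇒ r7c5=2.
Step 42. [r9c6∈{9}] r9c6's peers cover all but 9, so r9c6=9.
Step 43. [r3c9∈{1}] only 1 remains possible at r3c9. So r3c9=1.
Step 44. [r3c7∈{9}] r3c7's peers cover all but 9, so r3c7=9.
Step 45. [r4c2∈{4}] r4c2's peers cover all but 4. So r4c2=4.
Step 46. [r5c4∈{1}] r5c4's peers cover all but 1 ⇒ r5c4=1.

Answer: 4 3 2 9 8 1 5 7 6 / 9 1 8 7 6 5 3 2 4 / 6 7 5 4 3 2 9 8 1 / 1 4 9 2 5 6 8 3 7 / 5 8 3 1 9 7 4 6 2 / 7 2 6 8 4 3 1 9 5 / 8 9 1 6 2 4 7 5 3 / 2 5 7 3 1 8 6 4 9 / 3 6 4 5 7 9 2 1 8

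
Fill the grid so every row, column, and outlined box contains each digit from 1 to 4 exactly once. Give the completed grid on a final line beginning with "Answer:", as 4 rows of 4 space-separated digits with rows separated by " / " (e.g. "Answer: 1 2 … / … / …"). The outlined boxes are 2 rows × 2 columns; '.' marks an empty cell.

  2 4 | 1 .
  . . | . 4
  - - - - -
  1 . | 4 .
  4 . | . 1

Step 1. [r3c4∈{2,3}] r3c4 is the only open cell in col 4 admitting 2. So r3c4=2.
Step 2. [r4c3∈{3}] r4c3 has the single candidate 3. So r4c3=3.
Step 3. [r2c2∈{1,3}] row 2 places 1 nowhere but r2c2. So r2c2=1.
Step 4. [r2c3∈{2}] r2c3 is down to just 2 ⇒ r2c3=2.
Step 5. [r3c2∈{3}] r3c2's peers cover all but 3. So r3c2=3.
Step 6. [r1c4∈{3}] r1c4 is down to just 3 ⇒ r1c4=3.
Step 7. [r2c1∈{3}] nothing but 3 survives at r2c1, so r2c1=3.
Step 8. [r4c2∈{2}] nothing but 2 survives at r4c2 ⇒ r4c2=2.

Answer: 2 4 1 3 / 3 1 2 4 / 1 3 4 2 / 4 2 3 1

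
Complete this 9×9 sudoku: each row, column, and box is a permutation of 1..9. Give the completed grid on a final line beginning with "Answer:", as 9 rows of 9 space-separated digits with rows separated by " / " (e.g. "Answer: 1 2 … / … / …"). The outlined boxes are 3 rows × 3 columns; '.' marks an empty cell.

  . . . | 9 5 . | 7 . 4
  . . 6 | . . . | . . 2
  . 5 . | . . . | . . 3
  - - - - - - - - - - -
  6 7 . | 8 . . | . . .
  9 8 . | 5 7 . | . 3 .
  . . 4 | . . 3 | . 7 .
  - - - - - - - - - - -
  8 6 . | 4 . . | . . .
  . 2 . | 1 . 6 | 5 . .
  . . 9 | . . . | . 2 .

Step 1. [r6c2∈{1}] r6c2 has the single candidate 1, so r6c2=1.
Step 2. [r5c3∈{2}] r5c3's peers cover all but 2 ⇒ r5c3=2.
Step 3. [r1c2∈{3}] nothing but 3 survives at r1c2 ⇒ r1c2=3.
Step 4. [r2c8∈{1,5,8,9}] row 2 places 5 nowhere but r2c8, so r2c8=5.
Step 5. [r1c8∈{1,6,8}] across row 1, 6 lands solely at r1c8 ⇒ r1c8=6.
Step 6. [r9c2∈{4}] only 4 remains possible at r9c2, so r9c2=4.
Step 7. [r8c8∈{4,8,9}] across row 8, 4 lands solely at r8c8 ⇒ r8c8=4.
Step 8. [r3c8∈{1,8,9}] across col 8, 8 lands solely at r3c8, so r3c8=8.
Step 9. [r3c7∈{1,9}] in row 3, 9 fits only at r3c7. So r3c7=9.
Step 10. [r2c7∈{1}] only 1 remains possible at r2c7 ⇒ r2c7=1.
Step 11. [r6c1∈{5}] only 5 remains possible at r6c1 ⇒ r6c1=5.
Step 12. [r7c3∈{1,3,5,7}] col 3 places 5 nowhere but r7c3 ⇒ r7c3=5.
Step 13. [r9c1∈{1,3,7}] box 7 places 1 nowhere but r9c1 ⇒ r9c1=1.
Step 14. [r8c1∈{3,7}] r8c1 is the only open cell in col 1 admitting 3. So r8c1=3.
Step 15. [r7c7∈{3}] nothing but 3 survives at r7c7 ⇒ r7c7=3.
Step 16. [r8c3∈{7}] r8c3 is down to just 7 ⇒ r8c3=7.
Step 17. [r3c3∈{1}] nothing but 1 survives at r3c3 ⇒ r3c3=1.
Step 18. [r4c5∈{1,2,4,9}] col 5 places 1 nowhere but r4c5, so r4c5=1.
Step 19. [r4c8∈{9}] r4c8 has the single candidate 9. So r4c8=9.
Step 20. [r7c6∈{2,7,9}] col 6 places 9 nowhere but r7c6. So r7c6=9.
Step 21. [r5c6∈{4}] r5c6's peers cover all but 4. So r5c6=4.
Step 22. [r4c6∈{2}] r4c6's peers cover all but 2 ⇒ r4c6=2.
Step 23. [r3c6∈{7}] r3c6 has the single candidate 7 ⇒ r3c6=7.
Step 24. [r8c5∈{8}] only 8 remains possible at r8c5, so r8c5=8.
Step 25. [r5c7∈{6}] nothing but 6 survives at r5c7, so r5c7=6.
Step 26. [r3c4∈{2,6}] in col 4, 2 fits only at r3c4. So r3c4=2.
Step 27. [r3c1∈{4}] r3c1's peers cover all but 4. So r3c1=4.
Step 28. [r9c7∈{8}] r9c7 is down to just 8 ⇒ r9c7=8.
Step 29. [r9c5∈{3}] nothing but 3 survives at r9c5 ⇒ r9c5=3.
Step 30. [r7c9∈{1,7}] across row 7, 7 lands solely at r7c9. So r7c9=7.
Step 31. [r2c6∈{8}] r2c6 has the single candidate 8, so r2c6=8.
Step 32. [r6c4∈{6}] r6c4's peers cover all but 6. So r6c4=6.
Step 33. [r1c6∈{1}] r1c6's peers cover all but 1, so r1c6=1.
Step 34. [r6c5∈{9}] nothing but 9 survives at r6c5 ⇒ r6c5=9.
Step 35. [r7c5∈{2}] r7c5's peers cover all but 2, so r7c5=2.
Step 36. [r5c9∈{1}] nothing but 1 survives at r5c9, so r5c9=1.
Step 37. [r1c1∈{2}] r1c1 has the single candidate 2 ⇒ r1c1=2.
Step 38. [r6c7∈{2}] r6c7's peers cover all but 2, so r6c7=2.
Step 39. [r4c9∈{5}] nothing but 5 survives at r4c9 ⇒ r4c9=5.
Step 40. [r9c6∈{5}] r9c6 has the single candidate 5. So r9c6=5.
Step 41. [r1c3∈{8}] nothing but 8 survives at r1c3 ⇒ r1c3=8.
Step 42. [r2c2∈{9}] r2c2's peers cover all but 9 ⇒ r2c2=9.
Step 43. [r7c8∈{1}] r7c8's peers cover all but 1 ⇒ r7c8=1.
Step 44. [r4c3∈{3}] r4c3's peers cover all but 3, so r4c3=3.
Step 45. [r9c9∈{6}] r9c9 is down to just 6 ⇒ r9c9=6.
Step 46. [r3c5∈{6}] nothing but 6 survives at r3c5. So r3c5=6.
Step 47. [r2c5∈{4}] only 4 remains possible at r2c5 ⇒ r2c5=4.
Step 48. [r2c1∈{7}] only 7 remains possible at r2c1 ⇒ r2c1=7.
Step 49. [r9c4∈{7}] r9c4 is down to just 7 ⇒ r9c4=7.
Step 50. [r8c9∈{9}] nothing but 9 survives at r8c9 ⇒ r8c9=9.
Step 51. [r4c7∈{4}] r4c7 has the single candidate 4 ⇒ r4c7=4.
Step 52. [r2c4∈{3}] r2c4's peers cover all but 3, so r2c4=3.
Step 53. [r6c9∈{8}] r6c9 has the single candidate 8 ⇒ r6c9=8.

Answer: 2 3 8 9 5 1 7 6 4 / 7 9 6 3 4 8 1 5 2 / 4 5 1 2 6 7 9 8 3 / 6 7 3 8 1 2 4 9 5 / 9 8 2 5 7 4 6 3 1 / 5 1 4 6 9 3 2 7 8 / 8 6 5 4 2 9 3 1 7 / 3 2 7 1 8 6 5 4 9 / 1 4 9 7 3 5 8 2 6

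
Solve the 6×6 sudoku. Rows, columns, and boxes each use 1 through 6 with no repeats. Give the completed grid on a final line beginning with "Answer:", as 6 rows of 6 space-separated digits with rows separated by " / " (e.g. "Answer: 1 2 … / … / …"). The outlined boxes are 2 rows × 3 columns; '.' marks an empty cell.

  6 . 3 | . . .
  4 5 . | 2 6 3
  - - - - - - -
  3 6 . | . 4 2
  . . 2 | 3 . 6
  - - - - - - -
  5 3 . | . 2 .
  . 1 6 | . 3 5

Step 1. [r6c4∈{4}] r6c4 has the single candidate 4. So r6c4=4.
Step 2. [r4c5∈{1,5}] 5 has one home in row 4: r4c5. So r4c5=5.
Step 3. [r3c4∈{1}] r3c4 is down to just 1, so r3c4=1.
Step 4. [r5c6∈{1}] only 1 remains possible at r5c6. So r5c6=1.
Step 5. [r5c4∈{6}] r5c4 has the single candidate 6 ⇒ r5c4=6.
Step 6. [r5c3∈{4}] r5c3's peers cover all but 4. So r5c3=4.
Step 7. [r1c6∈{4}] r1c6 is down to just 4. So r1c6=4.
Step 8. [r4c1∈{1}] r4c1's peers cover all but 1. So r4c1=1.
Step 9. [r4c2∈{4}] r4c2 has the single candidate 4, so r4c2=4.
Step 10. [r6c1∈{2}] only 2 remains possible at r6c1 ⇒ r6c1=2.
Step 11. [r2c3∈{1}] nothing but 1 survives at r2c3 ⇒ r2c3=1.
Step 12. [r1c2∈{2}] only 2 remains possible at r1c2, so r1c2=2.
Step 13. [r3c3∈{5}] r3c3 is down to just 5, so r3c3=5.
Step 14. [r1c4∈{5}] only 5 remains possible at r1c4. So r1c4=5.
Step 15. [r1c5∈{1}] r1c5 is down to just 1 ⇒ r1c5=1.

Answer: 6 2 3 5 1 4 / 4 5 1 2 6 3 / 3 6 5 1 4 2 / 1 4 2 3 5 6 / 5 3 4 6 2 1 / 2 1 6 4 3 5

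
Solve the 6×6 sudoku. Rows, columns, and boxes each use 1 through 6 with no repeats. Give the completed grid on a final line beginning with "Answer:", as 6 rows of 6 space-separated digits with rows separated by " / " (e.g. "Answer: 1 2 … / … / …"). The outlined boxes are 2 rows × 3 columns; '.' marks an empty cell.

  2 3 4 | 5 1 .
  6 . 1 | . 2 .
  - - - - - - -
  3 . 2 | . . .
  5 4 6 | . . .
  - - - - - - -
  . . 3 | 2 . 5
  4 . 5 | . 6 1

Step 1. [r3c4∈{1,4,6}] across col 4, 6 lands solely at r3c4, so r3c4=6.
Step 2. [r2c4∈{3,4}] col 4 places 4 nowhere but r2c4, so r2c4=4.
Step 3. [r4c5∈{3}] nothing but 3 survives at r4c5. So r4c5=3.
Step 4. [r3c6∈{4}] r3c6 has the single candidate 4, so r3c6=4.
Step 5. [r5c2∈{1,6}] across row 5, 6 lands solely at r5c2, so r5c2=6.
Step 6. [r1c6∈{6}] nothing but 6 survives at r1c6, so r1c6=6.
Step 7. [r6c2∈{2}] r6c2 has the single candidate 2. So r6c2=2.
Step 8. [r2c2∈{5}] nothing but 5 survives at r2c2. So r2c2=5.
Step 9. [r5c5∈{4}] r5c5's peers cover all but 4. So r5c5=4.
Step 10. [r4c6∈{2}] r4c6's peers cover all but 2 ⇒ r4c6=2.
Step 11. [r5c1∈{1}] r5c1 has the single candidate 1 ⇒ r5c1=1.
Step 12. [r6c4∈{3}] nothing but 3 survives at r6c4. So r6c4=3.
Step 13. [r3c5∈{5}] r3c5 is down to just 5. So r3c5=5.
Step 14. [r2c6∈{3}] r2c6's peers cover all but 3. So r2c6=3.
Step 15. [r4c4∈{1}] only 1 remains possible at r4c4, so r4c4=1.
Step 16. [r3c2∈{1}] r3c2 is down to just 1, so r3c2=1.

Answer: 2 3 4 5 1 6 / 6 5 1 4 2 3 / 3 1 2 6 5 4 / 5 4 6 1 3 2 / 1 6 3 2 4 5 / 4 2 5 3 6 1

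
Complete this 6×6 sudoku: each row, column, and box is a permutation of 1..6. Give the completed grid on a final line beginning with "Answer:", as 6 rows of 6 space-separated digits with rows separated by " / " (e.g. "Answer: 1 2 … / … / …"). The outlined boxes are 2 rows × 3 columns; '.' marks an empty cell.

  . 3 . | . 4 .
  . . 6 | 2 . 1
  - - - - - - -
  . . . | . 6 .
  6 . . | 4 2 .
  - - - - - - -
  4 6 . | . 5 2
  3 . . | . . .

Step 1. [r3c4∈{1,3,5}] r3c4 is the only open cell in box 4 admitting 1. So r3c4=1.
Step 2. [r1c4∈{5,6}] 5 has one home in col 4: r1c4. So r1c4=5.
Step 3. [r5c3∈{1}] r5c3's peers cover all but 1, so r5c3=1.
Step 4. [r3c3∈{2,3,4,5}] r3c3 is the only open cell in col 3 admitting 4. So r3c3=4.
Step 5. [r3c6∈{3,5}] in row 3, 3 fits only at r3c6, so r3c6=3.
Step 6. [r1c3∈{2}] nothing but 2 survives at r1c3 ⇒ r1c3=2.
Step 7. [r4c6∈{5}] only 5 remains possible at r4c6 ⇒ r4c6=5.
Step 8. [r6c2∈{2,5}] row 6 places 2 nowhere but r6c2, so r6c2=2.
Step 9. [r3c2∈{5}] nothing but 5 survives at r3c2, so r3c2=5.
Step 10. [r1c6∈{6}] nothing but 6 survives at r1c6 ⇒ r1c6=6.
Step 11. [r4c2∈{1}] nothing but 1 survives at r4c2. So r4c2=1.
Step 12. [r4c3∈{3}] r4c3 has the single candidate 3. So r4c3=3.
Step 13. [r1c1∈{1}] r1c1's peers cover all but 1. So r1c1=1.
Step 14. [r2c5∈{3}] only 3 remains possible at r2c5. So r2c5=3.
Step 15. [r2c2∈{4}] r2c2 is down to just 4 ⇒ r2c2=4.
Step 16. [r3c1∈{2}] r3c1 has the single candidate 2 ⇒ r3c1=2.
Step 17. [r6c4∈{6}] r6c4 has the single candidate 6 ⇒ r6c4=6.
Step 18. [r6c6∈{4}] r6c6 has the single candidate 4. So r6c6=4.
Step 19. [r5c4∈{3}] only 3 remains possible at r5c4, so r5c4=3.
Step 20. [r2c1∈{5}] only 5 remains possible at r2c1 ⇒ r2c1=5.
Step 21. [r6c5∈{1}] only 1 remains possible at r6c5 ⇒ r6c5=1.
Step 22. [r6c3∈{5}] only 5 remains possible at r6c3 ⇒ r6c3=5.

Answer: 1 3 2 5 4 6 / 5 4 6 2 3 1 / 2 5 4 1 6 3 / 6 1 3 4 2 5 / 4 6 1 3 5 2 / 3 2 5 6 1 4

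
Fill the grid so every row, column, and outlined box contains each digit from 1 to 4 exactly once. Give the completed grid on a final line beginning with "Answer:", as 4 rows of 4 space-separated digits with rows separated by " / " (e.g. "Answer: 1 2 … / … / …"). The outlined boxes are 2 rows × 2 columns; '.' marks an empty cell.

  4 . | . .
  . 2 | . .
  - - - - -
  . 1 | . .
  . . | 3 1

Step 1. [r2c1∈{1,3}] in col 1, 1 fits only at r2c1. So r2c1=1.
Step 2. [r2c4∈{3,4}] r2c4 is the only open cell in row 2 admitting 3, so r2c4=3.
Step 3. [r1c4∈{2}] r1c4 has the single candidate 2, so r1c4=2.
Step 4. [r3c3∈{2,4}] in col 3, 2 fits only at r3c3. So r3c3=2.
Step 5. [r3c4∈{4}] nothing but 4 survives at r3c4 ⇒ r3c4=4.
Step 6. [r1c2∈{3}] r1c2's peers cover all but 3, so r1c2=3.
Step 7. [r3c1∈{3}] r3c1 is down to just 3, so r3c1=3.
Step 8. [r4c2∈{4}] r4c2 has the single candidate 4 ⇒ r4c2=4.
Step 9. [r4c1∈{2}] r4c1 has the single candidate 2, so r4c1=2.
Step 10. [r1c3∈{1}] only 1 remains possible at r1c3 ⇒ r1c3=1.
Step 11. [r2c3∈{4}] r2c3 has the single candidate 4. So r2c3=4.

Answer: 4 3 1 2 / 1 2 4 3 / 3 1 2 4 / 2 4 3 1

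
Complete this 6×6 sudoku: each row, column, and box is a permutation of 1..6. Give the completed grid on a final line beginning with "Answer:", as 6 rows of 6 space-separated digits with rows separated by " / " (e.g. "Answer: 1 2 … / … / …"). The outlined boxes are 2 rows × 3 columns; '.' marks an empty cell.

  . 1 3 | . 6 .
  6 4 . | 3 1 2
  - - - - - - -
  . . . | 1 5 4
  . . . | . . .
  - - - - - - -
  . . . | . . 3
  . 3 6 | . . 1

Step 1. [r3c3∈{2}] nothing but 2 survives at r3c3. So r3c3=2.
Step 2. [r5c2∈{2,5}] r5c2 is the only open cell in col 2 admitting 2. So r5c2=2.
Step 3. [r5c5∈{4}] nothing but 4 survives at r5c5. So r5c5=4.
Step 4. [r4c2∈{5,6}] 5 has one home in col 2: r4c2, so r4c2=5.
Step 5. [r2c3∈{5}] r2c3's peers cover all but 5. So r2c3=5.
Step 6. [r4c5∈{2,3}] r4c5 is the only open cell in col 5 admitting 3. So r4c5=3.
Step 7. [r4c3∈{1,4}] across col 3, 4 lands solely at r4c3 ⇒ r4c3=4.
Step 8. [r4c4∈{2,6}] in row 4, 2 fits only at r4c4, so r4c4=2.
Step 9. [r6c4∈{5}] nothing but 5 survives at r6c4, so r6c4=5.
Step 10. [r5c1∈{1,5}] r5c1 is the only open cell in row 5 admitting 5. So r5c1=5.
Step 11. [r3c2∈{6}] r3c2's peers cover all but 6. So r3c2=6.
Step 12. [r6c1∈{4}] r6c1 has the single candidate 4 ⇒ r6c1=4.
Step 13. [r5c4∈{6}] nothing but 6 survives at r5c4 ⇒ r5c4=6.
Step 14. [r1c4∈{4}] r1c4 is down to just 4. So r1c4=4.
Step 15. [r1c6∈{5}] r1c6 is down to just 5 ⇒ r1c6=5.
Step 16. [r5c3∈{1}] nothing but 1 survives at r5c3. So r5c3=1.
Step 17. [r6c5∈{2}] r6c5's peers cover all but 2. So r6c5=2.
Step 18. [r3c1∈{3}] r3c1's peers cover all but 3. So r3c1=3.
Step 19. [r4c6∈{6}] r4c6 has the single candidate 6. So r4c6=6.
Step 20. [r4c1∈{1}] r4c1's peers cover all but 1. So r4c1=1.
Step 21. [r1c1∈{2}] only 2 remains possible at r1c1, so r1c1=2.

Answer: 2 1 3 4 6 5 / 6 4 5 3 1 2 / 3 6 2 1 5 4 / 1 5 4 2 3 6 / 5 2 1 6 4 3 / 4 3 6 5 2 1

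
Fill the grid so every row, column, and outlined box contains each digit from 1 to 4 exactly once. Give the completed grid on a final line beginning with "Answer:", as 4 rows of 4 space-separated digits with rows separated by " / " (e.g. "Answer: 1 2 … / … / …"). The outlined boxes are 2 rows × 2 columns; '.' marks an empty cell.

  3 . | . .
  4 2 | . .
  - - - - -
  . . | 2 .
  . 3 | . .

Step 1. [r3c1∈{1}] r3c1 is down to just 1, so r3c1=1.
Step 2. [r3c4∈{3,4}] in row 3, 3 fits only at r3c4, so r3c4=3.
Step 3. [r2c4∈{1}] r2c4 has the single candidate 1. So r2c4=1.
Step 4. [r4c4∈{4}] only 4 remains possible at r4c4 ⇒ r4c4=4.
Step 5. [r1c3∈{4}] only 4 remains possible at r1c3 ⇒ r1c3=4.
Step 6. [r2c3∈{3}] r2c3 has the single candidate 3 ⇒ r2c3=3.
Step 7. [r4c3∈{1}] nothing but 1 survives at r4c3, so r4c3=1.
Step 8. [r1c4∈{2}] nothing but 2 survives at r1c4, so r1c4=2.
Step 9. [r3c2∈{4}] only 4 remains possible at r3c2 ⇒ r3c2=4.
Step 10. [r4c1∈{2}] nothing but 2 survives at r4c1, so r4c1=2.
Step 11. [r1c2∈{1}] r1c2's peers cover all but 1. So r1c2=1.

Answer: 3 1 4 2 / 4 2 3 1 / 1 4 2 3 / 2 3 1 4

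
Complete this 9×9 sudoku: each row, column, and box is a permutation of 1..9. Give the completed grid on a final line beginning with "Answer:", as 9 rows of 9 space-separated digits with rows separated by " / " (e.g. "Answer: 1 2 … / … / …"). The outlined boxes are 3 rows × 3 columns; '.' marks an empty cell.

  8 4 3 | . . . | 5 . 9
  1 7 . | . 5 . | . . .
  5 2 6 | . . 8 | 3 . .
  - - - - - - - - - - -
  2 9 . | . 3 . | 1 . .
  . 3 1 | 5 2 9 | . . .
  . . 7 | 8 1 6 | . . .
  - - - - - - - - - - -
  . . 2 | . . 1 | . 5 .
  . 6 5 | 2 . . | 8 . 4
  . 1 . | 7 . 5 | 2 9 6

Step 1. [r4c8∈{4,6,7,8}] across row 4, 6 lands solely at r4c8 ⇒ r4c8=6.
Step 2. [r6c1∈{4}] r6c1 is down to just 4, so r6c1=4.
Step 3. [r8c5∈{9}] only 9 remains possible at r8c5. So r8c5=9.
Step 4. [r7c7∈{7}] r7c7 has the single candidate 7. So r7c7=7.
Step 5. [r4c4∈{4}] nothing but 4 survives at r4c4, so r4c4=4.
Step 6. [r2c6∈{2,3,4}] in col 6, 4 fits only at r2c6 ⇒ r2c6=4.
Step 7. [r3c9∈{1,7}] col 9 places 1 nowhere but r3c9. So r3c9=1.
Step 8. [r7c9∈{3}] r7c9 has the single candidate 3, so r7c9=3.
Step 9. [r7c5∈{4,6,8}] r7c5 is the only open cell in row 7 admitting 4. So r7c5=4.
Step 10. [r1c5∈{6,7}] col 5 places 6 nowhere but r1c5 ⇒ r1c5=6.
Step 11. [r4c9∈{5,7,8}] row 4 places 5 nowhere but r4c9. So r4c9=5.
Step 12. [r5c9∈{7,8}] 7 has one home in col 9: r5c9. So r5c9=7.
Step 13. [r1c6∈{2,7}] in col 6, 2 fits only at r1c6 ⇒ r1c6=2.
Step 14. [r2c9∈{2,8}] r2c9 is the only open cell in col 9 admitting 8. So r2c9=8.
Step 15. [r3c8∈{4,7}] across row 3, 4 lands solely at r3c8, so r3c8=4.
Step 16. [r6c8∈{2,3}] in row 6, 3 fits only at r6c8 ⇒ r6c8=3.
Step 17. [r9c5∈{8}] r9c5 has the single candidate 8. So r9c5=8.
Step 18. [r2c3∈{9}] r2c3 is down to just 9, so r2c3=9.
Step 19. [r9c1∈{3}] r9c1 has the single candidate 3 ⇒ r9c1=3.
Step 20. [r6c7∈{9}] r6c7 has the single candidate 9. So r6c7=9.
Step 21. [r5c1∈{6}] r5c1's peers cover all but 6, so r5c1=6.
Step 22. [r4c6∈{7}] r4c6 has the single candidate 7 ⇒ r4c6=7.
Step 23. [r1c8∈{7}] r1c8's peers cover all but 7 ⇒ r1c8=7.
Step 24. [r5c7∈{4}] only 4 remains possible at r5c7. So r5c7=4.
Step 25. [r7c2∈{8}] nothing but 8 survives at r7c2, so r7c2=8.
Step 26. [r1c4∈{1}] only 1 remains possible at r1c4 ⇒ r1c4=1.
Step 27. [r8c6∈{3}] r8c6 has the single candidate 3. So r8c6=3.
Step 28. [r3c4∈{9}] r3c4 has the single candidate 9, so r3c4=9.
Step 29. [r7c1∈{9}] only 9 remains possible at r7c1. So r7c1=9.
Step 30. [r4c3∈{8}] r4c3 is down to just 8. So r4c3=8.
Step 31. [r8c8∈{1}] r8c8 has the single candidate 1, so r8c8=1.
Step 32. [r7c4∈{6}] only 6 remains possible at r7c4. So r7c4=6.
Step 33. [r8c1∈{7}] r8c1 has the single candidate 7 ⇒ r8c1=7.
Step 34. [r2c4∈{3}] r2c4 has the single candidate 3, so r2c4=3.
Step 35. [r3c5∈{7}] nothing but 7 survives at r3c5 ⇒ r3c5=7.
Step 36. [r6c2∈{5}] nothing but 5 survives at r6c2, so r6c2=5.
Step 37. [r2c8∈{2}] nothing but 2 survives at r2c8, so r2c8=2.
Step 38. [r5c8∈{8}] nothing but 8 survives at r5c8, so r5c8=8.
Step 39. [r2c7∈{6}] nothing but 6 survives at r2c7 ⇒ r2c7=6.
Step 40. [r9c3∈{4}] r9c3 is down to just 4 ⇒ r9c3=4.
Step 41. [r6c9∈{2}] r6c9's peers cover all but 2 ⇒ r6c9=2.

Answer: 8 4 3 1 6 2 5 7 9 / 1 7 9 3 5 4 6 2 8 / 5 2 6 9 7 8 3 4 1 / 2 9 8 4 3 7 1 6 5 / 6 3 1 5 2 9 4 8 7 / 4 5 7 8 1 6 9 3 2 / 9 8 2 6 4 1 7 5 3 / 7 6 5 2 9 3 8 1 4 / 3 1 4 7 8 5 2 9 6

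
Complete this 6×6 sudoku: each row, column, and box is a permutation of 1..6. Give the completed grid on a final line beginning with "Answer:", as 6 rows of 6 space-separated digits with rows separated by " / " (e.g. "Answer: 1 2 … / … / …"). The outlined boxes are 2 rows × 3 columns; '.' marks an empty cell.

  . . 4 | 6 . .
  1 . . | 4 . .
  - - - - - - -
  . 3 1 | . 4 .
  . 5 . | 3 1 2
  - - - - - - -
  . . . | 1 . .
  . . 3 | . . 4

Step 1. [r1c2∈{2}] nothing but 2 survives at r1c2. So r1c2=2.
Step 2. [r5c3∈{2,5,6}] in col 3, 2 fits only at r5c3 ⇒ r5c3=2.
Step 3. [r2c3∈{5,6}] in col 3, 5 fits only at r2c3. So r2c3=5.
Step 4. [r2c6∈{3}] r2c6 is down to just 3. So r2c6=3.
Step 5. [r1c5∈{5}] r1c5 has the single candidate 5, so r1c5=5.
Step 6. [r3c6∈{5,6}] in box 4, 6 fits only at r3c6 ⇒ r3c6=6.
Step 7. [r5c2∈{4,6}] r5c2 is the only open cell in col 2 admitting 4, so r5c2=4.
Step 8. [r5c6∈{5}] r5c6 is down to just 5, so r5c6=5.
Step 9. [r5c1∈{6}] r5c1 is down to just 6. So r5c1=6.
Step 10. [r6c4∈{2}] r6c4's peers cover all but 2, so r6c4=2.
Step 11. [r4c3∈{6}] nothing but 6 survives at r4c3 ⇒ r4c3=6.
Step 12. [r6c2∈{1}] nothing but 1 survives at r6c2, so r6c2=1.
Step 13. [r3c4∈{5}] r3c4 is down to just 5 ⇒ r3c4=5.
Step 14. [r2c2∈{6}] only 6 remains possible at r2c2, so r2c2=6.
Step 15. [r2c5∈{2}] nothing but 2 survives at r2c5. So r2c5=2.
Step 16. [r5c5∈{3}] r5c5 has the single candidate 3, so r5c5=3.
Step 17. [r4c1∈{4}] only 4 remains possible at r4c1 ⇒ r4c1=4.
Step 18. [r1c6∈{1}] only 1 remains possible at r1c6 ⇒ r1c6=1.
Step 19. [r6c1∈{5}] r6c1 has the single candidate 5, so r6c1=5.
Step 20. [r3c1∈{2}] r3c1 is down to just 2. So r3c1=2.
Step 21. [r6c5∈{6}] only 6 remains possible at r6c5 ⇒ r6c5=6.
Step 22. [r1c1∈{3}] r1c1 has the single candidate 3 ⇒ r1c1=3.

Answer: 3 2 4 6 5 1 / 1 6 5 4 2 3 / 2 3 1 5 4 6 / 4 5 6 3 1 2 / 6 4 2 1 3 5 / 5 1 3 2 6 4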